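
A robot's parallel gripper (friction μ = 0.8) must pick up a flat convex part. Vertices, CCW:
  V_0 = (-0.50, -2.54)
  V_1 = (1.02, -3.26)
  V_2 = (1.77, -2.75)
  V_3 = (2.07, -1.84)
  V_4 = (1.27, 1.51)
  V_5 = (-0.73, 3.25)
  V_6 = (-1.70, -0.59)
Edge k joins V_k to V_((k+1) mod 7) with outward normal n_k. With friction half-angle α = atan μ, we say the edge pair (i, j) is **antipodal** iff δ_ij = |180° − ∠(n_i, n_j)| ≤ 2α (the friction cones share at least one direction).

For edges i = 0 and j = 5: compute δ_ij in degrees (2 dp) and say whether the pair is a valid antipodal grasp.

α = atan 0.8 = 38.66°;  2α = 77.32°
edge 0: e_0 = (+1.52, -0.72);  n_0 = (-0.4281, -0.9037)
edge 5: e_5 = (-0.97, -3.84);  n_5 = (-0.9695, +0.2449)
∠(n_0, n_5) = 78.83°
δ = |180° − 78.83°| = 101.17°
101.17° > 2α = 77.32°  →  invalid

δ = 101.17°, invalid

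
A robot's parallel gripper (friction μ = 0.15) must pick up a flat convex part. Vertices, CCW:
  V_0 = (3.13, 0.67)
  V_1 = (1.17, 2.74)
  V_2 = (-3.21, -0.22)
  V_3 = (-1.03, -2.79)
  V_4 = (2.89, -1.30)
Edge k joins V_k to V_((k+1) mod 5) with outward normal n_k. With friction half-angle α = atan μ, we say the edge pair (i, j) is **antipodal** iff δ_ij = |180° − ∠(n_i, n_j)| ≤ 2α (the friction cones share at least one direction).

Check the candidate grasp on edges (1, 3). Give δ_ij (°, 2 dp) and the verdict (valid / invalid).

δ = 13.24°, valid

α = atan 0.15 = 8.53°;  2α = 17.06°
edge 1: e_1 = (-4.38, -2.96);  n_1 = (-0.5599, +0.8285)
edge 3: e_3 = (+3.92, +1.49);  n_3 = (+0.3553, -0.9348)
∠(n_1, n_3) = 166.76°
δ = |180° − 166.76°| = 13.24°
13.24° ≤ 2α = 17.06°  →  valid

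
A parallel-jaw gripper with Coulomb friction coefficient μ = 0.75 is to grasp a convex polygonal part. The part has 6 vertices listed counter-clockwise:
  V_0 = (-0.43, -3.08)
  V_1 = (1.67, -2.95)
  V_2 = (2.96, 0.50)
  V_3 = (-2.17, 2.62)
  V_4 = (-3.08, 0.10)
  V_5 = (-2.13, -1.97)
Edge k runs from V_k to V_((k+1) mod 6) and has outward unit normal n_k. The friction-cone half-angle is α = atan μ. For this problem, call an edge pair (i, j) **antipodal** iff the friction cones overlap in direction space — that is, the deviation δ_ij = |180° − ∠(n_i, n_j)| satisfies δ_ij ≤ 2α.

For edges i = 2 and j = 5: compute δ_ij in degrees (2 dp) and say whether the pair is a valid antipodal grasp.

α = atan 0.75 = 36.87°;  2α = 73.74°
edge 2: e_2 = (-5.13, +2.12);  n_2 = (+0.3819, +0.9242)
edge 5: e_5 = (+1.70, -1.11);  n_5 = (-0.5467, -0.8373)
∠(n_2, n_5) = 169.31°
δ = |180° − 169.31°| = 10.69°
10.69° ≤ 2α = 73.74°  →  valid

δ = 10.69°, valid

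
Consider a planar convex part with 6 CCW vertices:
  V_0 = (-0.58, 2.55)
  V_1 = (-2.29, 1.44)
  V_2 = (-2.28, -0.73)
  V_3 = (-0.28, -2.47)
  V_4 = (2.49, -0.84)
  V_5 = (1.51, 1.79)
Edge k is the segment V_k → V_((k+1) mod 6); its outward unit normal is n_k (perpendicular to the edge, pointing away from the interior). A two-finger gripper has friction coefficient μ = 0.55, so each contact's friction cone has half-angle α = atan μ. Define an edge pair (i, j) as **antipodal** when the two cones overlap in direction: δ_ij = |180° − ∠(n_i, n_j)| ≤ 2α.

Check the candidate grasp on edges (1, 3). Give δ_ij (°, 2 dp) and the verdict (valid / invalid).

α = atan 0.55 = 28.81°;  2α = 57.62°
edge 1: e_1 = (+0.01, -2.17);  n_1 = (-1.0000, -0.0046)
edge 3: e_3 = (+2.77, +1.63);  n_3 = (+0.5072, -0.8619)
∠(n_1, n_3) = 120.21°
δ = |180° − 120.21°| = 59.79°
59.79° > 2α = 57.62°  →  invalid

δ = 59.79°, invalid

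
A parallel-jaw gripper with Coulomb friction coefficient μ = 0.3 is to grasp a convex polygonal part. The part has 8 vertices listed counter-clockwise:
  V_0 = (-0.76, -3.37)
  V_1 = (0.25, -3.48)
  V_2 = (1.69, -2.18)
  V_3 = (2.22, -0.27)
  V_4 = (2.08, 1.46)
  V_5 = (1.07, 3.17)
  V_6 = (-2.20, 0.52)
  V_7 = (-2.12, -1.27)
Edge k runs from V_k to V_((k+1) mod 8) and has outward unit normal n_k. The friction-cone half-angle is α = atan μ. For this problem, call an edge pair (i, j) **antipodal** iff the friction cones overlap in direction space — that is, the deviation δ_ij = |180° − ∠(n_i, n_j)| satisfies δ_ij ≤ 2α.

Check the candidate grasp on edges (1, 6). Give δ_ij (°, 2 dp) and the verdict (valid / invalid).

α = atan 0.3 = 16.70°;  2α = 33.40°
edge 1: e_1 = (+1.44, +1.30);  n_1 = (+0.6701, -0.7423)
edge 6: e_6 = (+0.08, -1.79);  n_6 = (-0.9990, -0.0446)
∠(n_1, n_6) = 129.52°
δ = |180° − 129.52°| = 50.48°
50.48° > 2α = 33.40°  →  invalid

δ = 50.48°, invalid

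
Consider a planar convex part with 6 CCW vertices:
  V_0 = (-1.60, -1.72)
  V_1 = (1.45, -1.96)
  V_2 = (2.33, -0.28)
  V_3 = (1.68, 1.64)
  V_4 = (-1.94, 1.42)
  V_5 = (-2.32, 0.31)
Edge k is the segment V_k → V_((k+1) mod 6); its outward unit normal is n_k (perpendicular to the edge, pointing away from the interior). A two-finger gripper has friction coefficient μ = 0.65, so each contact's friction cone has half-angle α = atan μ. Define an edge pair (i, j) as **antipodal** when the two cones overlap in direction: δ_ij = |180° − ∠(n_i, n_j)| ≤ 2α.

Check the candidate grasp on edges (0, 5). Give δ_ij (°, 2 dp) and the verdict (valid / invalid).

δ = 114.03°, invalid

α = atan 0.65 = 33.02°;  2α = 66.05°
edge 0: e_0 = (+3.05, -0.24);  n_0 = (-0.0784, -0.9969)
edge 5: e_5 = (+0.72, -2.03);  n_5 = (-0.9425, -0.3343)
∠(n_0, n_5) = 65.97°
δ = |180° − 65.97°| = 114.03°
114.03° > 2α = 66.05°  →  invalid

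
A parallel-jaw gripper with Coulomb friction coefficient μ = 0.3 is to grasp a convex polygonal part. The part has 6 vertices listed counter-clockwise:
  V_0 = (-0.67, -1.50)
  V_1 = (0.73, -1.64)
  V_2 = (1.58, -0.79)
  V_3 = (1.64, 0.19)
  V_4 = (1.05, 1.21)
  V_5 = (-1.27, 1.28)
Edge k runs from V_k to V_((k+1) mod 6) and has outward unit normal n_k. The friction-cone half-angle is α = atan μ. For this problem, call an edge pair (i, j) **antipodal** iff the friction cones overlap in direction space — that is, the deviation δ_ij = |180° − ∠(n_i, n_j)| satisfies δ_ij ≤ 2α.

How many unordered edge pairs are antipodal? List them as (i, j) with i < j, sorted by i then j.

α = atan 0.3 = 16.70°;  2α = 33.40°
n_0 = (-0.0995, -0.9950)
n_1 = (+0.7071, -0.7071)
n_2 = (+0.9981, -0.0611)
n_3 = (+0.8656, +0.5007)
n_4 = (+0.0302, +0.9995)
n_5 = (-0.9775, -0.2110)
  (0,1): δ = 129.29°  ·
  (0,2): δ = 87.79°  ·
  (0,3): δ = 54.24°  ·
  (0,4): δ = 3.98°  ✓
  (0,5): δ = 107.89°  ·
  (1,2): δ = 138.50°  ·
  (1,3): δ = 104.95°  ·
  (1,4): δ = 46.73°  ·
  (1,5): δ = 57.18°  ·
  (2,3): δ = 146.45°  ·
  (2,4): δ = 88.22°  ·
  (2,5): δ = 15.68°  ✓
  (3,4): δ = 121.77°  ·
  (3,5): δ = 17.87°  ✓
  (4,5): δ = 76.09°  ·
antipodal pairs: 3

count = 3; pairs: (0,4), (2,5), (3,5)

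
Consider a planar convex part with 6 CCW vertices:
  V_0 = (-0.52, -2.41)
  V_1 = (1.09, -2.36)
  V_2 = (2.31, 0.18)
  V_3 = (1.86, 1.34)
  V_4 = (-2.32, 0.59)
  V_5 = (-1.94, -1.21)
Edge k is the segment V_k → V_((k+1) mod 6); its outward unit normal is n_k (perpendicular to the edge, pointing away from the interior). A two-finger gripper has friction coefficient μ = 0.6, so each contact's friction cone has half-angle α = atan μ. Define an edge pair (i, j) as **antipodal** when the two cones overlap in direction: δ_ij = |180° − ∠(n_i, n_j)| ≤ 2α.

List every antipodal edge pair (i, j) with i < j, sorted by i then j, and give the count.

α = atan 0.6 = 30.96°;  2α = 61.93°
n_0 = (+0.0310, -0.9995)
n_1 = (+0.9014, -0.4330)
n_2 = (+0.9323, +0.3617)
n_3 = (-0.1766, +0.9843)
n_4 = (-0.9784, -0.2066)
n_5 = (-0.6455, -0.7638)
  (0,1): δ = 117.43°  ·
  (0,2): δ = 70.58°  ·
  (0,3): δ = 8.39°  ✓
  (0,4): δ = 100.14°  ·
  (0,5): δ = 138.02°  ·
  (1,2): δ = 133.14°  ·
  (1,3): δ = 54.17°  ✓
  (1,4): δ = 37.58°  ✓
  (1,5): δ = 75.46°  ·
  (2,3): δ = 101.03°  ·
  (2,4): δ = 9.28°  ✓
  (2,5): δ = 28.60°  ✓
  (3,4): δ = 88.25°  ·
  (3,5): δ = 50.37°  ✓
  (4,5): δ = 142.12°  ·
antipodal pairs: 6

count = 6; pairs: (0,3), (1,3), (1,4), (2,4), (2,5), (3,5)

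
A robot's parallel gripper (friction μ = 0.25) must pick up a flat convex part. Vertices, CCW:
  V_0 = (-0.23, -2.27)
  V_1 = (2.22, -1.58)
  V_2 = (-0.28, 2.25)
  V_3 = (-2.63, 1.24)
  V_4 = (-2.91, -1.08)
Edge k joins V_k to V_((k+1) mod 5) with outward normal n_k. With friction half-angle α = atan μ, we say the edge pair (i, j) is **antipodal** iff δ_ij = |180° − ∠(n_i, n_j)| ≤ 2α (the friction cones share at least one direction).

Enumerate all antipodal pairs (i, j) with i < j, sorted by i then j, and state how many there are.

α = atan 0.25 = 14.04°;  2α = 28.07°
n_0 = (+0.2711, -0.9626)
n_1 = (+0.8374, +0.5466)
n_2 = (-0.3949, +0.9187)
n_3 = (-0.9928, +0.1198)
n_4 = (-0.4058, -0.9140)
  (0,1): δ = 72.59°  ·
  (0,2): δ = 7.53°  ✓
  (0,3): δ = 67.39°  ·
  (0,4): δ = 140.33°  ·
  (1,2): δ = 99.88°  ·
  (1,3): δ = 40.02°  ·
  (1,4): δ = 32.92°  ·
  (2,3): δ = 120.14°  ·
  (2,4): δ = 47.20°  ·
  (3,4): δ = 107.06°  ·
antipodal pairs: 1

count = 1; pairs: (0,2)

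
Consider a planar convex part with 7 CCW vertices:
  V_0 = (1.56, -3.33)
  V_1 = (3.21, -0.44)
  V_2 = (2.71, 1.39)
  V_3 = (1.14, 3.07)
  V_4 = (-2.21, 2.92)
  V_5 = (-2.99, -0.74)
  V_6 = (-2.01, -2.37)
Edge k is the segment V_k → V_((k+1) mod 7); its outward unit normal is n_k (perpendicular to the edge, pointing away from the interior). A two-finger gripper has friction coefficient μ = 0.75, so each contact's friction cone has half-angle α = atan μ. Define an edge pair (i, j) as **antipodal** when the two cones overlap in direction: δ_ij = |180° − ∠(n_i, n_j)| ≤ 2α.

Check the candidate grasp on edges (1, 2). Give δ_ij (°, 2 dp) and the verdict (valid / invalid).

α = atan 0.75 = 36.87°;  2α = 73.74°
edge 1: e_1 = (-0.50, +1.83);  n_1 = (+0.9646, +0.2636)
edge 2: e_2 = (-1.57, +1.68);  n_2 = (+0.7306, +0.6828)
∠(n_1, n_2) = 27.78°
δ = |180° − 27.78°| = 152.22°
152.22° > 2α = 73.74°  →  invalid

δ = 152.22°, invalid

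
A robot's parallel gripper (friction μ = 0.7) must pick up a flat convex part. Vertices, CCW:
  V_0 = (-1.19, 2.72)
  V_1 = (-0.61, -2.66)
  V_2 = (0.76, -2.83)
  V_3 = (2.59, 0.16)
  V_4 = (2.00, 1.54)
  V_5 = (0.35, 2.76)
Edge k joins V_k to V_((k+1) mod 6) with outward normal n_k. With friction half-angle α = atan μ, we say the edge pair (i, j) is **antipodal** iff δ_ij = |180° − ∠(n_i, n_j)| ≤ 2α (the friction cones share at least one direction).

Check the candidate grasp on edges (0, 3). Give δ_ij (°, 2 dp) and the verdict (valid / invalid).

δ = 17.00°, valid

α = atan 0.7 = 34.99°;  2α = 69.98°
edge 0: e_0 = (+0.58, -5.38);  n_0 = (-0.9942, -0.1072)
edge 3: e_3 = (-0.59, +1.38);  n_3 = (+0.9195, +0.3931)
∠(n_0, n_3) = 163.00°
δ = |180° − 163.00°| = 17.00°
17.00° ≤ 2α = 69.98°  →  valid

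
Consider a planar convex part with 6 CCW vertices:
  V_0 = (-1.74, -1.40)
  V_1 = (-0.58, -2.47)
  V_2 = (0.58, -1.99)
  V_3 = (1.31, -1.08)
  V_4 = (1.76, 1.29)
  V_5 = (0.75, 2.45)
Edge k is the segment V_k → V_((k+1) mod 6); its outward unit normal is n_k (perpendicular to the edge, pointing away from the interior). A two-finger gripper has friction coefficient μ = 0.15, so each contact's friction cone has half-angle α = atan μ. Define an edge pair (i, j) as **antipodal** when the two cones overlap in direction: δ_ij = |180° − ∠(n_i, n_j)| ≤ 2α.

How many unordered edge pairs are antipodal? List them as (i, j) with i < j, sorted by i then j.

α = atan 0.15 = 8.53°;  2α = 17.06°
n_0 = (-0.6780, -0.7350)
n_1 = (+0.3824, -0.9240)
n_2 = (+0.7800, -0.6257)
n_3 = (+0.9824, -0.1865)
n_4 = (+0.7542, +0.6567)
n_5 = (-0.8397, +0.5431)
  (0,1): δ = 114.83°  ·
  (0,2): δ = 86.05°  ·
  (0,3): δ = 58.06°  ·
  (0,4): δ = 6.27°  ✓
  (0,5): δ = 99.80°  ·
  (1,2): δ = 151.22°  ·
  (1,3): δ = 123.23°  ·
  (1,4): δ = 71.43°  ·
  (1,5): δ = 34.63°  ·
  (2,3): δ = 152.01°  ·
  (2,4): δ = 100.22°  ·
  (2,5): δ = 5.84°  ✓
  (3,4): δ = 128.20°  ·
  (3,5): δ = 22.14°  ·
  (4,5): δ = 73.94°  ·
antipodal pairs: 2

count = 2; pairs: (0,4), (2,5)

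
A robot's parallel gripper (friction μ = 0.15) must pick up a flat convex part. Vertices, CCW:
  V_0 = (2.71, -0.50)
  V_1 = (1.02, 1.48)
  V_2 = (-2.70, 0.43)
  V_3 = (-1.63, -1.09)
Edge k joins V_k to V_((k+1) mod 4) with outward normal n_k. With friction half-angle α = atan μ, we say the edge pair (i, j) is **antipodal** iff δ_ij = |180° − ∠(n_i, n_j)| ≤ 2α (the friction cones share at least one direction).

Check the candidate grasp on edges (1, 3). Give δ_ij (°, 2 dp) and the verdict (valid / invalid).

δ = 8.02°, valid

α = atan 0.15 = 8.53°;  2α = 17.06°
edge 1: e_1 = (-3.72, -1.05);  n_1 = (-0.2716, +0.9624)
edge 3: e_3 = (+4.34, +0.59);  n_3 = (+0.1347, -0.9909)
∠(n_1, n_3) = 171.98°
δ = |180° − 171.98°| = 8.02°
8.02° ≤ 2α = 17.06°  →  valid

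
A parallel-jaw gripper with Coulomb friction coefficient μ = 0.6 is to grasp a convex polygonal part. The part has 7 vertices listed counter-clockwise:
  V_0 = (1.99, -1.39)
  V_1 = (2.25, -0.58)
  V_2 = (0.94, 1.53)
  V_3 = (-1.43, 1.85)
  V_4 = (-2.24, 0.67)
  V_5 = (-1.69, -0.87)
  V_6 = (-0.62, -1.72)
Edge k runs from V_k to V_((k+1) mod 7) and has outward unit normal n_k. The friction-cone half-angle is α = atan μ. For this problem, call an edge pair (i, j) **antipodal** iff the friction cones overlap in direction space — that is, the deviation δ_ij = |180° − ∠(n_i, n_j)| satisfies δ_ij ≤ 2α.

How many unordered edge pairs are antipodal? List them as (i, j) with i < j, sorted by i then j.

α = atan 0.6 = 30.96°;  2α = 61.93°
n_0 = (+0.9522, -0.3056)
n_1 = (+0.8496, +0.5275)
n_2 = (+0.1338, +0.9910)
n_3 = (-0.8244, +0.5659)
n_4 = (-0.9417, -0.3363)
n_5 = (-0.6220, -0.7830)
n_6 = (+0.1254, -0.9921)
  (0,1): δ = 130.37°  ·
  (0,2): δ = 79.89°  ·
  (0,3): δ = 16.67°  ✓
  (0,4): δ = 37.45°  ✓
  (0,5): δ = 69.33°  ·
  (0,6): δ = 115.00°  ·
  (1,2): δ = 129.52°  ·
  (1,3): δ = 66.30°  ·
  (1,4): δ = 12.18°  ✓
  (1,5): δ = 19.70°  ✓
  (1,6): δ = 65.37°  ·
  (2,3): δ = 116.78°  ·
  (2,4): δ = 62.66°  ·
  (2,5): δ = 30.77°  ✓
  (2,6): δ = 14.90°  ✓
  (3,4): δ = 125.88°  ·
  (3,5): δ = 94.00°  ·
  (3,6): δ = 48.33°  ✓
  (4,5): δ = 148.12°  ·
  (4,6): δ = 102.45°  ·
  (5,6): δ = 134.33°  ·
antipodal pairs: 7

count = 7; pairs: (0,3), (0,4), (1,4), (1,5), (2,5), (2,6), (3,6)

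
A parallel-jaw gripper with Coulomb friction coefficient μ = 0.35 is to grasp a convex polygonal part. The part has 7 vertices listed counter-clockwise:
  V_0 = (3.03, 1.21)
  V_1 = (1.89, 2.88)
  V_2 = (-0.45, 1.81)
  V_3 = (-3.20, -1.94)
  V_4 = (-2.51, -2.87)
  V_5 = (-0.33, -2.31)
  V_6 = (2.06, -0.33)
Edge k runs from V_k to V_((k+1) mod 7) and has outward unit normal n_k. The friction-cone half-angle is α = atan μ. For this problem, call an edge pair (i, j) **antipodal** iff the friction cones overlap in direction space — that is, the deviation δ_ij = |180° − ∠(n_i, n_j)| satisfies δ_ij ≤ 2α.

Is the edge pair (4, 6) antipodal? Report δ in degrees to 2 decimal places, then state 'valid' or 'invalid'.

α = atan 0.35 = 19.29°;  2α = 38.58°
edge 4: e_4 = (+2.18, +0.56);  n_4 = (+0.2488, -0.9686)
edge 6: e_6 = (+0.97, +1.54);  n_6 = (+0.8461, -0.5330)
∠(n_4, n_6) = 43.39°
δ = |180° − 43.39°| = 136.61°
136.61° > 2α = 38.58°  →  invalid

δ = 136.61°, invalid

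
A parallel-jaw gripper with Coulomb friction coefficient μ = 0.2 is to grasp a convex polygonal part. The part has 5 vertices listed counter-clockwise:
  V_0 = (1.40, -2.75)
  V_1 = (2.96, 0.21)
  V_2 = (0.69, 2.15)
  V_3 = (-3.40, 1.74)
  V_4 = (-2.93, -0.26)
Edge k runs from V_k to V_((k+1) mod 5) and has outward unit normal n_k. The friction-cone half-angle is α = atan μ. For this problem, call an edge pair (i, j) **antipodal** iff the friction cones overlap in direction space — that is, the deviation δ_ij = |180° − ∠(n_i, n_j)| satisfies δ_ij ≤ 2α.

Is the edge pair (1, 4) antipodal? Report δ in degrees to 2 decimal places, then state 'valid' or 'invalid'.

α = atan 0.2 = 11.31°;  2α = 22.62°
edge 1: e_1 = (-2.27, +1.94);  n_1 = (+0.6497, +0.7602)
edge 4: e_4 = (+4.33, -2.49);  n_4 = (-0.4985, -0.8669)
∠(n_1, n_4) = 169.38°
δ = |180° − 169.38°| = 10.62°
10.62° ≤ 2α = 22.62°  →  valid

δ = 10.62°, valid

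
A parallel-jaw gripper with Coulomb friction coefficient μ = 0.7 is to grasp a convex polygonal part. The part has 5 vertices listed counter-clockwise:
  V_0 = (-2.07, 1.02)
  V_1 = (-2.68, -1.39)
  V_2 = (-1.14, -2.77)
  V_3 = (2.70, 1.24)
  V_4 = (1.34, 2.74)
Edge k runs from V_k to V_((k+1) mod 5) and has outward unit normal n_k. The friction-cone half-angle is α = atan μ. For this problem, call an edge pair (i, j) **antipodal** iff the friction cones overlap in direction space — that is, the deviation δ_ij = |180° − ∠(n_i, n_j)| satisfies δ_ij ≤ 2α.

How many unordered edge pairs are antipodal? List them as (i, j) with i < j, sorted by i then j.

count = 5; pairs: (0,2), (0,3), (1,3), (1,4), (2,4)

α = atan 0.7 = 34.99°;  2α = 69.98°
n_0 = (-0.9694, +0.2454)
n_1 = (-0.6674, -0.7447)
n_2 = (+0.7223, -0.6916)
n_3 = (+0.7408, +0.6717)
n_4 = (-0.4504, +0.8929)
  (0,1): δ = 117.66°  ·
  (0,2): δ = 29.56°  ✓
  (0,3): δ = 56.40°  ✓
  (0,4): δ = 130.97°  ·
  (1,2): δ = 91.90°  ·
  (1,3): δ = 5.94°  ✓
  (1,4): δ = 68.63°  ✓
  (2,3): δ = 94.04°  ·
  (2,4): δ = 19.47°  ✓
  (3,4): δ = 105.43°  ·
antipodal pairs: 5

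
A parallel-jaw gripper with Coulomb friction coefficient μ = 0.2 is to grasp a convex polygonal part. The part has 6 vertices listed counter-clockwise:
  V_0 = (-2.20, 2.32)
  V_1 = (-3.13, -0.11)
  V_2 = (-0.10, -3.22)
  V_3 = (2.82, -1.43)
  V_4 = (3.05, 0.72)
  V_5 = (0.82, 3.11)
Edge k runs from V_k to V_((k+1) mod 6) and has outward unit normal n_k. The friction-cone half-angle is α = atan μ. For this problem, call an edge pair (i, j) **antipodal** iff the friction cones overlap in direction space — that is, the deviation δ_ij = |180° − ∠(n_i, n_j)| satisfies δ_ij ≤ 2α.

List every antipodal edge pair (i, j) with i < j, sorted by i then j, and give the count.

count = 3; pairs: (0,3), (1,4), (2,5)

α = atan 0.2 = 11.31°;  2α = 22.62°
n_0 = (-0.9339, +0.3574)
n_1 = (-0.7163, -0.6978)
n_2 = (+0.5226, -0.8526)
n_3 = (+0.9943, -0.1064)
n_4 = (+0.7312, +0.6822)
n_5 = (-0.2531, +0.9674)
  (0,1): δ = 114.80°  ·
  (0,2): δ = 37.55°  ·
  (0,3): δ = 14.84°  ✓
  (0,4): δ = 63.96°  ·
  (0,5): δ = 125.60°  ·
  (1,2): δ = 102.74°  ·
  (1,3): δ = 50.36°  ·
  (1,4): δ = 1.24°  ✓
  (1,5): δ = 60.41°  ·
  (2,3): δ = 127.61°  ·
  (2,4): δ = 78.49°  ·
  (2,5): δ = 16.85°  ✓
  (3,4): δ = 130.88°  ·
  (3,5): δ = 69.23°  ·
  (4,5): δ = 118.36°  ·
antipodal pairs: 3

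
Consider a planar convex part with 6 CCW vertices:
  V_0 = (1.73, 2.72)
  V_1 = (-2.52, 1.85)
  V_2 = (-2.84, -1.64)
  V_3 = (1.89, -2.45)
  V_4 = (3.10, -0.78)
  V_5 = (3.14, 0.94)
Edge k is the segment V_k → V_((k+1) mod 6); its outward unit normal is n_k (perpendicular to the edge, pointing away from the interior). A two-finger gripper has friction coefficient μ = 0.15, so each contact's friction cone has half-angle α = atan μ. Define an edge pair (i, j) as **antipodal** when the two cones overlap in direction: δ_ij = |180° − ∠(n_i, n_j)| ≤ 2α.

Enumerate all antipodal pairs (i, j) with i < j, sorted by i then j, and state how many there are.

count = 1; pairs: (1,4)

α = atan 0.15 = 8.53°;  2α = 17.06°
n_0 = (-0.2005, +0.9797)
n_1 = (-0.9958, +0.0913)
n_2 = (-0.1688, -0.9857)
n_3 = (+0.8098, -0.5867)
n_4 = (+0.9997, -0.0232)
n_5 = (+0.7839, +0.6209)
  (0,1): δ = 106.81°  ·
  (0,2): δ = 21.29°  ·
  (0,3): δ = 42.51°  ·
  (0,4): δ = 77.10°  ·
  (0,5): δ = 116.82°  ·
  (1,2): δ = 94.48°  ·
  (1,3): δ = 30.69°  ·
  (1,4): δ = 3.91°  ✓
  (1,5): δ = 43.62°  ·
  (2,3): δ = 116.21°  ·
  (2,4): δ = 81.61°  ·
  (2,5): δ = 41.90°  ·
  (3,4): δ = 145.41°  ·
  (3,5): δ = 105.69°  ·
  (4,5): δ = 140.28°  ·
antipodal pairs: 1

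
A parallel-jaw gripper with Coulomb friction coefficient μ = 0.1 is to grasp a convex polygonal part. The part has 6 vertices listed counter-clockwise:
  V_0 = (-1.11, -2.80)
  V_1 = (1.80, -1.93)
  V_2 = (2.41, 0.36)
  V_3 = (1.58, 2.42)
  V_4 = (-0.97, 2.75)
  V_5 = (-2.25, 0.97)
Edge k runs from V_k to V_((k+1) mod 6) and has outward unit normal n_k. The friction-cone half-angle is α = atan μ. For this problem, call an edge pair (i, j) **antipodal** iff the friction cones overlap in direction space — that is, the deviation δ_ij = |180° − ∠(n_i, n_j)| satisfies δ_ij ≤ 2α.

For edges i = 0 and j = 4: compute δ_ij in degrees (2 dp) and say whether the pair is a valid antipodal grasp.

δ = 37.64°, invalid

α = atan 0.1 = 5.71°;  2α = 11.42°
edge 0: e_0 = (+2.91, +0.87);  n_0 = (+0.2864, -0.9581)
edge 4: e_4 = (-1.28, -1.78);  n_4 = (-0.8119, +0.5838)
∠(n_0, n_4) = 142.36°
δ = |180° − 142.36°| = 37.64°
37.64° > 2α = 11.42°  →  invalid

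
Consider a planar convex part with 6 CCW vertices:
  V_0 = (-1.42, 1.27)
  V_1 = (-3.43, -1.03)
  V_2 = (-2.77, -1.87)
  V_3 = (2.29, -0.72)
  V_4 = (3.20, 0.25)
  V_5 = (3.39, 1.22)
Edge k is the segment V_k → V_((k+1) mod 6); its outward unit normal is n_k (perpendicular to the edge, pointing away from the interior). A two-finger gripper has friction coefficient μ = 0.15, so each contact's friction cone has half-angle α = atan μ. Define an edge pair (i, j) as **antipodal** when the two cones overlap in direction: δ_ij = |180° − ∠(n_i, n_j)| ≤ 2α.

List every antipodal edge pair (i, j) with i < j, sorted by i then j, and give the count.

count = 2; pairs: (0,3), (2,5)

α = atan 0.15 = 8.53°;  2α = 17.06°
n_0 = (-0.7530, +0.6580)
n_1 = (-0.7863, -0.6178)
n_2 = (+0.2216, -0.9751)
n_3 = (+0.7293, -0.6842)
n_4 = (+0.9814, -0.1922)
n_5 = (+0.0104, +0.9999)
  (0,1): δ = 100.69°  ·
  (0,2): δ = 36.05°  ·
  (0,3): δ = 2.02°  ✓
  (0,4): δ = 30.07°  ·
  (0,5): δ = 130.56°  ·
  (1,2): δ = 115.35°  ·
  (1,3): δ = 81.33°  ·
  (1,4): δ = 49.24°  ·
  (1,5): δ = 51.25°  ·
  (2,3): δ = 145.98°  ·
  (2,4): δ = 113.89°  ·
  (2,5): δ = 13.40°  ✓
  (3,4): δ = 147.91°  ·
  (3,5): δ = 47.42°  ·
  (4,5): δ = 79.51°  ·
antipodal pairs: 2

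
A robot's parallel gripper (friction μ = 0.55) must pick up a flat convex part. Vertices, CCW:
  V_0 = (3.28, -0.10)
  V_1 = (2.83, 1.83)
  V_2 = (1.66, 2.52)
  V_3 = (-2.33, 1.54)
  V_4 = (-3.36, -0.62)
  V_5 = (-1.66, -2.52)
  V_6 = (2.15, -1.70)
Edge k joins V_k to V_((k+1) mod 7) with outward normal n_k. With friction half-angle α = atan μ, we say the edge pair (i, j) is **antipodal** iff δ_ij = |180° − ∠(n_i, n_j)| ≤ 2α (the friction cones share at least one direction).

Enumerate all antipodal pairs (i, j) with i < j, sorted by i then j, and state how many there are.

count = 8; pairs: (0,3), (0,4), (1,4), (1,5), (2,5), (2,6), (3,5), (3,6)

α = atan 0.55 = 28.81°;  2α = 57.62°
n_0 = (+0.9739, +0.2271)
n_1 = (+0.5080, +0.8614)
n_2 = (-0.2385, +0.9711)
n_3 = (-0.9026, +0.4304)
n_4 = (-0.7452, -0.6668)
n_5 = (+0.2104, -0.9776)
n_6 = (+0.8168, -0.5769)
  (0,1): δ = 133.65°  ·
  (0,2): δ = 89.33°  ·
  (0,3): δ = 38.62°  ✓
  (0,4): δ = 28.70°  ✓
  (0,5): δ = 89.02°  ·
  (0,6): δ = 131.64°  ·
  (1,2): δ = 135.67°  ·
  (1,3): δ = 84.96°  ·
  (1,4): δ = 17.65°  ✓
  (1,5): δ = 42.68°  ✓
  (1,6): δ = 85.30°  ·
  (2,3): δ = 129.29°  ·
  (2,4): δ = 61.98°  ·
  (2,5): δ = 1.65°  ✓
  (2,6): δ = 40.97°  ✓
  (3,4): δ = 112.69°  ·
  (3,5): δ = 52.36°  ✓
  (3,6): δ = 9.74°  ✓
  (4,5): δ = 119.67°  ·
  (4,6): δ = 77.05°  ·
  (5,6): δ = 137.38°  ·
antipodal pairs: 8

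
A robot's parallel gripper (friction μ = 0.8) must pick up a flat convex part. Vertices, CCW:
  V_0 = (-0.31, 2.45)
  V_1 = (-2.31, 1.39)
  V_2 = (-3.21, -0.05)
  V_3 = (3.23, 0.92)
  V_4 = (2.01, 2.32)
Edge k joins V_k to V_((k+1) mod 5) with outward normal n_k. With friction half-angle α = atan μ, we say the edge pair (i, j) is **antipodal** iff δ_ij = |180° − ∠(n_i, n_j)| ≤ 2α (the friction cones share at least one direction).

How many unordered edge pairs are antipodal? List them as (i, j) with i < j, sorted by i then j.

count = 5; pairs: (0,2), (1,2), (1,3), (2,3), (2,4)

α = atan 0.8 = 38.66°;  2α = 77.32°
n_0 = (-0.4683, +0.8836)
n_1 = (-0.8480, +0.5300)
n_2 = (+0.1489, -0.9888)
n_3 = (+0.7539, +0.6570)
n_4 = (+0.0559, +0.9984)
  (0,1): δ = 149.93°  ·
  (0,2): δ = 19.36°  ✓
  (0,3): δ = 103.15°  ·
  (0,4): δ = 148.87°  ·
  (1,2): δ = 49.43°  ✓
  (1,3): δ = 73.08°  ✓
  (1,4): δ = 118.80°  ·
  (2,3): δ = 57.50°  ✓
  (2,4): δ = 11.77°  ✓
  (3,4): δ = 134.28°  ·
antipodal pairs: 5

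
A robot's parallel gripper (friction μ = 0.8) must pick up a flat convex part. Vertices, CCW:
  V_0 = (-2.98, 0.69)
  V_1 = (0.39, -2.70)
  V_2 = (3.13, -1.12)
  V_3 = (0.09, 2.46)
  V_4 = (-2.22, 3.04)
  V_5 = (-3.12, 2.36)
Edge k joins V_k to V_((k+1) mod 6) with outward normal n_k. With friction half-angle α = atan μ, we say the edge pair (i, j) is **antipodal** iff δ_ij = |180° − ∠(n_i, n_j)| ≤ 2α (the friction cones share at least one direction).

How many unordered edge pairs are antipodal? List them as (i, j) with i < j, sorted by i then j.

count = 7; pairs: (0,2), (0,3), (1,3), (1,4), (1,5), (2,5), (3,5)

α = atan 0.8 = 38.66°;  2α = 77.32°
n_0 = (-0.7092, -0.7050)
n_1 = (+0.4995, -0.8663)
n_2 = (+0.7623, +0.6473)
n_3 = (+0.2435, +0.9699)
n_4 = (-0.6028, +0.7979)
n_5 = (-0.9965, -0.0835)
  (0,1): δ = 104.86°  ·
  (0,2): δ = 4.49°  ✓
  (0,3): δ = 31.07°  ✓
  (0,4): δ = 82.24°  ·
  (0,5): δ = 139.96°  ·
  (1,2): δ = 79.63°  ·
  (1,3): δ = 44.06°  ✓
  (1,4): δ = 7.10°  ✓
  (1,5): δ = 64.82°  ✓
  (2,3): δ = 144.43°  ·
  (2,4): δ = 93.26°  ·
  (2,5): δ = 35.54°  ✓
  (3,4): δ = 128.83°  ·
  (3,5): δ = 71.11°  ✓
  (4,5): δ = 122.28°  ·
antipodal pairs: 7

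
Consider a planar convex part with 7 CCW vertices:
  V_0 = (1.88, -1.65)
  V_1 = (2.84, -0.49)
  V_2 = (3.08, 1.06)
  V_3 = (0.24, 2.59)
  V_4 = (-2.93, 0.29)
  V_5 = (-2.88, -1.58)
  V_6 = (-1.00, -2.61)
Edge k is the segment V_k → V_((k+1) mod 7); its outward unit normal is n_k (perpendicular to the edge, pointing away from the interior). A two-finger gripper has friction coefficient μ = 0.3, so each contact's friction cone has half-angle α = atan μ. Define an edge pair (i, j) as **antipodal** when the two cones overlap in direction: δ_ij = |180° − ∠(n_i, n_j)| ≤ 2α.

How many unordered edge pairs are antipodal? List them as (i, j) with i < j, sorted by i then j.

α = atan 0.3 = 16.70°;  2α = 33.40°
n_0 = (+0.7704, -0.6376)
n_1 = (+0.9882, -0.1530)
n_2 = (+0.4743, +0.8804)
n_3 = (-0.5873, +0.8094)
n_4 = (-0.9996, -0.0267)
n_5 = (-0.4805, -0.8770)
n_6 = (+0.3162, -0.9487)
  (0,1): δ = 149.19°  ·
  (0,2): δ = 78.70°  ·
  (0,3): δ = 14.43°  ✓
  (0,4): δ = 41.14°  ·
  (0,5): δ = 100.89°  ·
  (0,6): δ = 148.05°  ·
  (1,2): δ = 109.51°  ·
  (1,3): δ = 45.24°  ·
  (1,4): δ = 10.33°  ✓
  (1,5): δ = 70.08°  ·
  (1,6): δ = 117.24°  ·
  (2,3): δ = 115.72°  ·
  (2,4): δ = 60.16°  ·
  (2,5): δ = 0.40°  ✓
  (2,6): δ = 46.75°  ·
  (3,4): δ = 124.43°  ·
  (3,5): δ = 64.68°  ·
  (3,6): δ = 17.53°  ✓
  (4,5): δ = 120.25°  ·
  (4,6): δ = 73.10°  ·
  (5,6): δ = 132.85°  ·
antipodal pairs: 4

count = 4; pairs: (0,3), (1,4), (2,5), (3,6)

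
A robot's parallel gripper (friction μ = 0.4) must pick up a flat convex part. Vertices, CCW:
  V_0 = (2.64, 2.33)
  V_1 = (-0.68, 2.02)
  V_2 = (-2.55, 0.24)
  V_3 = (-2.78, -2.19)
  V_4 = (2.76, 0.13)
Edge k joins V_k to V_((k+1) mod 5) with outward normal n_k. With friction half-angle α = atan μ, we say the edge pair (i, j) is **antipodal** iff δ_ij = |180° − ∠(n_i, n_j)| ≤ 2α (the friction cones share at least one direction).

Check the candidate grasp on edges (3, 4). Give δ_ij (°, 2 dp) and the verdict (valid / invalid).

δ = 109.60°, invalid

α = atan 0.4 = 21.80°;  2α = 43.60°
edge 3: e_3 = (+5.54, +2.32);  n_3 = (+0.3863, -0.9224)
edge 4: e_4 = (-0.12, +2.20);  n_4 = (+0.9985, +0.0545)
∠(n_3, n_4) = 70.40°
δ = |180° − 70.40°| = 109.60°
109.60° > 2α = 43.60°  →  invalid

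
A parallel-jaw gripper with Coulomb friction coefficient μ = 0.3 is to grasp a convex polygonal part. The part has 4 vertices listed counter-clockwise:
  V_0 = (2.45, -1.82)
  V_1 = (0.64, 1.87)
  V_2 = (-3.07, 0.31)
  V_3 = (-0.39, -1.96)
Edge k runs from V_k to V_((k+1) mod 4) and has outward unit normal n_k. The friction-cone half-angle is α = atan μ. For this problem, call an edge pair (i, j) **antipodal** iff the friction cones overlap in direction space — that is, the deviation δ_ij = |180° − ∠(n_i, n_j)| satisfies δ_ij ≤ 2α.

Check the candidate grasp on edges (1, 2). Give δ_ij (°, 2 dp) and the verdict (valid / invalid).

δ = 63.07°, invalid

α = atan 0.3 = 16.70°;  2α = 33.40°
edge 1: e_1 = (-3.71, -1.56);  n_1 = (-0.3876, +0.9218)
edge 2: e_2 = (+2.68, -2.27);  n_2 = (-0.6463, -0.7631)
∠(n_1, n_2) = 116.93°
δ = |180° − 116.93°| = 63.07°
63.07° > 2α = 33.40°  →  invalid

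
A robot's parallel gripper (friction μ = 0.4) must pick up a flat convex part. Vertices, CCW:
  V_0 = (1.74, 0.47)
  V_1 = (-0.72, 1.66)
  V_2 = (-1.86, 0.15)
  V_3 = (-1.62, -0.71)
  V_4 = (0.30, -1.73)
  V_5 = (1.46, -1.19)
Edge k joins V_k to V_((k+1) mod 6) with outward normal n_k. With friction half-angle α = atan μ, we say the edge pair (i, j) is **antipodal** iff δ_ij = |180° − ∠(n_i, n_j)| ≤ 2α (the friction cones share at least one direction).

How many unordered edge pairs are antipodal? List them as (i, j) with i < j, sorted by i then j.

count = 4; pairs: (0,3), (1,4), (1,5), (2,5)

α = atan 0.4 = 21.80°;  2α = 43.60°
n_0 = (+0.4355, +0.9002)
n_1 = (-0.7981, +0.6025)
n_2 = (-0.9632, -0.2688)
n_3 = (-0.4692, -0.8831)
n_4 = (+0.4220, -0.9066)
n_5 = (+0.9861, -0.1663)
  (0,1): δ = 101.24°  ·
  (0,2): δ = 48.59°  ·
  (0,3): δ = 2.16°  ✓
  (0,4): δ = 50.78°  ·
  (0,5): δ = 106.24°  ·
  (1,2): δ = 127.36°  ·
  (1,3): δ = 80.93°  ·
  (1,4): δ = 27.99°  ✓
  (1,5): δ = 27.48°  ✓
  (2,3): δ = 133.57°  ·
  (2,4): δ = 80.63°  ·
  (2,5): δ = 25.17°  ✓
  (3,4): δ = 127.06°  ·
  (3,5): δ = 71.59°  ·
  (4,5): δ = 124.54°  ·
antipodal pairs: 4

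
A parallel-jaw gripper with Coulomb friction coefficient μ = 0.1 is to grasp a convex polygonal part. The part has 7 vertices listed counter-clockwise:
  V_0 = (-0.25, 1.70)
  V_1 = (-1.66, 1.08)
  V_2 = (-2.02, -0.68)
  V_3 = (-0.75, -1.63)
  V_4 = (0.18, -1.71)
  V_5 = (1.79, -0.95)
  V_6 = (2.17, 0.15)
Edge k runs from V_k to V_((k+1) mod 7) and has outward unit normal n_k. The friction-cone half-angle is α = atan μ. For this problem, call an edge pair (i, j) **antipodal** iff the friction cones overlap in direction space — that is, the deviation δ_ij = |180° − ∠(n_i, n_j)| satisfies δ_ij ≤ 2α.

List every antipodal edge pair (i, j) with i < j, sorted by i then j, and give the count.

α = atan 0.1 = 5.71°;  2α = 11.42°
n_0 = (-0.4025, +0.9154)
n_1 = (-0.9797, +0.2004)
n_2 = (-0.5990, -0.8008)
n_3 = (-0.0857, -0.9963)
n_4 = (+0.4269, -0.9043)
n_5 = (+0.9452, -0.3265)
n_6 = (+0.5393, +0.8421)
  (0,1): δ = 125.30°  ·
  (0,2): δ = 60.53°  ·
  (0,3): δ = 28.65°  ·
  (0,4): δ = 1.53°  ✓
  (0,5): δ = 47.21°  ·
  (0,6): δ = 123.62°  ·
  (1,2): δ = 115.24°  ·
  (1,3): δ = 83.36°  ·
  (1,4): δ = 53.17°  ·
  (1,5): δ = 7.50°  ✓
  (1,6): δ = 68.92°  ·
  (2,3): δ = 148.12°  ·
  (2,4): δ = 117.93°  ·
  (2,5): δ = 72.26°  ·
  (2,6): δ = 4.16°  ✓
  (3,4): δ = 149.81°  ·
  (3,5): δ = 104.14°  ·
  (3,6): δ = 27.72°  ·
  (4,5): δ = 134.33°  ·
  (4,6): δ = 57.91°  ·
  (5,6): δ = 103.58°  ·
antipodal pairs: 3

count = 3; pairs: (0,4), (1,5), (2,6)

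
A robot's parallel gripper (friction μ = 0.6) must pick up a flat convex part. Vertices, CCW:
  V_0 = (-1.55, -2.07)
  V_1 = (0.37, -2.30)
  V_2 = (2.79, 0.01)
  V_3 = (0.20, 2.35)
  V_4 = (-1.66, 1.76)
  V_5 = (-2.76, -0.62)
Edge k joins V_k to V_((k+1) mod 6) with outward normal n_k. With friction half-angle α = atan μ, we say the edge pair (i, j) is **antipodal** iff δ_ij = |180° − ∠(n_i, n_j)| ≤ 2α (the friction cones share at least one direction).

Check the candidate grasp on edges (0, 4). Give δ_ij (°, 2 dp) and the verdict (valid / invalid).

α = atan 0.6 = 30.96°;  2α = 61.93°
edge 0: e_0 = (+1.92, -0.23);  n_0 = (-0.1189, -0.9929)
edge 4: e_4 = (-1.10, -2.38);  n_4 = (-0.9077, +0.4195)
∠(n_0, n_4) = 107.97°
δ = |180° − 107.97°| = 72.03°
72.03° > 2α = 61.93°  →  invalid

δ = 72.03°, invalid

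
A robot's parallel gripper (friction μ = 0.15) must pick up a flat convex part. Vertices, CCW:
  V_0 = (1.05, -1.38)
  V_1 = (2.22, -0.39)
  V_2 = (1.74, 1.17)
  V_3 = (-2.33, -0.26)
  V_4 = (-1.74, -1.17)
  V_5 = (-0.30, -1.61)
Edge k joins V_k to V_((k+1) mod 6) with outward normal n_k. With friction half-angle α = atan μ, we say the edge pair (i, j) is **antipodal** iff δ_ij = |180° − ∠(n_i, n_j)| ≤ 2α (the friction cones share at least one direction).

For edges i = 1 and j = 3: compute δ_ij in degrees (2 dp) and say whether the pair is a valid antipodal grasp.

δ = 15.85°, valid

α = atan 0.15 = 8.53°;  2α = 17.06°
edge 1: e_1 = (-0.48, +1.56);  n_1 = (+0.9558, +0.2941)
edge 3: e_3 = (+0.59, -0.91);  n_3 = (-0.8391, -0.5440)
∠(n_1, n_3) = 164.15°
δ = |180° − 164.15°| = 15.85°
15.85° ≤ 2α = 17.06°  →  valid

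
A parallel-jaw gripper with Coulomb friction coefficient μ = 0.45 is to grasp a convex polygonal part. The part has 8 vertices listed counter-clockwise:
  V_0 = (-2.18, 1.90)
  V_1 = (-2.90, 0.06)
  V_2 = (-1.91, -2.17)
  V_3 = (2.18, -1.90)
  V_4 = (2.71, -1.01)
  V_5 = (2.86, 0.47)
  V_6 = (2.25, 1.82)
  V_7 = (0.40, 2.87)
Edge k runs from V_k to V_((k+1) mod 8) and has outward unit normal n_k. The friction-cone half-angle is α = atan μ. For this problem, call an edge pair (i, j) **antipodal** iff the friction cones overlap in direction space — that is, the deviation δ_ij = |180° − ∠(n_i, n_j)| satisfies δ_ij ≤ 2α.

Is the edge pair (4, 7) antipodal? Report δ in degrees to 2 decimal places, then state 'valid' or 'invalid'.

δ = 63.61°, invalid

α = atan 0.45 = 24.23°;  2α = 48.46°
edge 4: e_4 = (+0.15, +1.48);  n_4 = (+0.9949, -0.1008)
edge 7: e_7 = (-2.58, -0.97);  n_7 = (-0.3519, +0.9360)
∠(n_4, n_7) = 116.39°
δ = |180° − 116.39°| = 63.61°
63.61° > 2α = 48.46°  →  invalid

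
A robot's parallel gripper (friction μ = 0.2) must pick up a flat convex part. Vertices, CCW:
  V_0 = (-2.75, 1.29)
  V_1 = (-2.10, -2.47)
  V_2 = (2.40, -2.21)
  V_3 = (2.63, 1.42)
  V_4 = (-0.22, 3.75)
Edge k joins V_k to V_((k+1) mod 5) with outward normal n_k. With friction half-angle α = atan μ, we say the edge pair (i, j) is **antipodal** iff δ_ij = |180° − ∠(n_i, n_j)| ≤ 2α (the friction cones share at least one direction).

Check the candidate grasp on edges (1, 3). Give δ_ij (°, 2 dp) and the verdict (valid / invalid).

δ = 42.57°, invalid

α = atan 0.2 = 11.31°;  2α = 22.62°
edge 1: e_1 = (+4.50, +0.26);  n_1 = (+0.0577, -0.9983)
edge 3: e_3 = (-2.85, +2.33);  n_3 = (+0.6329, +0.7742)
∠(n_1, n_3) = 137.43°
δ = |180° − 137.43°| = 42.57°
42.57° > 2α = 22.62°  →  invalid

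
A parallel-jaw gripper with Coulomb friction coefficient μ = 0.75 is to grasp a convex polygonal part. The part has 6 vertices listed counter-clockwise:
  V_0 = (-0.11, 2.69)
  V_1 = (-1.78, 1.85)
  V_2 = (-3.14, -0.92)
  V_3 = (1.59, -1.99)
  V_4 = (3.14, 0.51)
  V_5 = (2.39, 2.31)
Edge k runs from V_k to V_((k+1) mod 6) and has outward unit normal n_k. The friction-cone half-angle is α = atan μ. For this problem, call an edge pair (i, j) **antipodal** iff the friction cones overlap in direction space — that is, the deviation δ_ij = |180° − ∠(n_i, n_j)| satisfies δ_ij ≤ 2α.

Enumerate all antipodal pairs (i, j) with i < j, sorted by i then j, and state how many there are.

count = 7; pairs: (0,2), (0,3), (1,3), (1,4), (2,4), (2,5), (3,5)

α = atan 0.75 = 36.87°;  2α = 73.74°
n_0 = (-0.4494, +0.8934)
n_1 = (-0.8976, +0.4407)
n_2 = (-0.2206, -0.9754)
n_3 = (+0.8499, -0.5269)
n_4 = (+0.9231, +0.3846)
n_5 = (+0.1503, +0.9886)
  (0,1): δ = 142.85°  ·
  (0,2): δ = 39.45°  ✓
  (0,3): δ = 31.50°  ✓
  (0,4): δ = 85.92°  ·
  (0,5): δ = 144.66°  ·
  (1,2): δ = 76.60°  ·
  (1,3): δ = 5.65°  ✓
  (1,4): δ = 48.77°  ✓
  (1,5): δ = 107.51°  ·
  (2,3): δ = 109.05°  ·
  (2,4): δ = 54.63°  ✓
  (2,5): δ = 4.10°  ✓
  (3,4): δ = 125.58°  ·
  (3,5): δ = 66.84°  ✓
  (4,5): δ = 121.26°  ·
antipodal pairs: 7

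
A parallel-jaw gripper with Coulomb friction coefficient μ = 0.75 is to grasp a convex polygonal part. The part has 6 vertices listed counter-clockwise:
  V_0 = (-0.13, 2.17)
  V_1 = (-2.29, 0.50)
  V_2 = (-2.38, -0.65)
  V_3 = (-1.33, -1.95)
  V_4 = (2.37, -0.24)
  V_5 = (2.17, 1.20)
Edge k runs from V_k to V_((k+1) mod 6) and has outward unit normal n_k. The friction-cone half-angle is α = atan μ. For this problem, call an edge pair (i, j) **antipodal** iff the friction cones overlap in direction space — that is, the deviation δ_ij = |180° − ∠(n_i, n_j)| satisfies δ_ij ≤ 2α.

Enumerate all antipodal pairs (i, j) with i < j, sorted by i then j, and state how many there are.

α = atan 0.75 = 36.87°;  2α = 73.74°
n_0 = (-0.6117, +0.7911)
n_1 = (-0.9970, +0.0780)
n_2 = (-0.7779, -0.6283)
n_3 = (+0.4195, -0.9077)
n_4 = (+0.9905, +0.1376)
n_5 = (+0.3886, +0.9214)
  (0,1): δ = 132.18°  ·
  (0,2): δ = 88.78°  ·
  (0,3): δ = 12.90°  ✓
  (0,4): δ = 60.20°  ✓
  (0,5): δ = 119.42°  ·
  (1,2): δ = 136.60°  ·
  (1,3): δ = 60.72°  ✓
  (1,4): δ = 12.38°  ✓
  (1,5): δ = 71.61°  ✓
  (2,3): δ = 104.12°  ·
  (2,4): δ = 31.02°  ✓
  (2,5): δ = 28.21°  ✓
  (3,4): δ = 106.90°  ·
  (3,5): δ = 47.67°  ✓
  (4,5): δ = 120.77°  ·
antipodal pairs: 8

count = 8; pairs: (0,3), (0,4), (1,3), (1,4), (1,5), (2,4), (2,5), (3,5)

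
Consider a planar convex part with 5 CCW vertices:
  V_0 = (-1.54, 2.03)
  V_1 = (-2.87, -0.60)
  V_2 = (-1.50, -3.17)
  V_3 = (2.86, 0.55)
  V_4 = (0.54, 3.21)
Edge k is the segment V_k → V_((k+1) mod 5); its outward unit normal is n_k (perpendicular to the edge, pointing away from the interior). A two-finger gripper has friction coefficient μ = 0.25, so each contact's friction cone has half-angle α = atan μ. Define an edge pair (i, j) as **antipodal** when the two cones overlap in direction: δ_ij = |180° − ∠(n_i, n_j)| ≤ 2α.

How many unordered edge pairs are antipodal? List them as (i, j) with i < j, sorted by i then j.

α = atan 0.25 = 14.04°;  2α = 28.07°
n_0 = (-0.8924, +0.4513)
n_1 = (-0.8824, -0.4704)
n_2 = (+0.6491, -0.7607)
n_3 = (+0.7536, +0.6573)
n_4 = (-0.4934, +0.8698)
  (0,1): δ = 125.11°  ·
  (0,2): δ = 22.70°  ✓
  (0,3): δ = 67.92°  ·
  (0,4): δ = 146.39°  ·
  (1,2): δ = 77.59°  ·
  (1,3): δ = 13.03°  ✓
  (1,4): δ = 91.51°  ·
  (2,3): δ = 89.38°  ·
  (2,4): δ = 10.90°  ✓
  (3,4): δ = 101.53°  ·
antipodal pairs: 3

count = 3; pairs: (0,2), (1,3), (2,4)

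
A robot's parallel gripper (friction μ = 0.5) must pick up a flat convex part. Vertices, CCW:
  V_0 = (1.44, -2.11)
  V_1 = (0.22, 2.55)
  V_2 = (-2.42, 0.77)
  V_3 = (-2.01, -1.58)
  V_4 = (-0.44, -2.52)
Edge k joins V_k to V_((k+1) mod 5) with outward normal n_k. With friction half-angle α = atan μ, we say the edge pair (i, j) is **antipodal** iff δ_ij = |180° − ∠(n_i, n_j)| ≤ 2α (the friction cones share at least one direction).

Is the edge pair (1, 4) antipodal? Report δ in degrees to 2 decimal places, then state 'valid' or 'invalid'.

δ = 21.69°, valid

α = atan 0.5 = 26.57°;  2α = 53.13°
edge 1: e_1 = (-2.64, -1.78);  n_1 = (-0.5590, +0.8291)
edge 4: e_4 = (+1.88, +0.41);  n_4 = (+0.2131, -0.9770)
∠(n_1, n_4) = 158.31°
δ = |180° − 158.31°| = 21.69°
21.69° ≤ 2α = 53.13°  →  valid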